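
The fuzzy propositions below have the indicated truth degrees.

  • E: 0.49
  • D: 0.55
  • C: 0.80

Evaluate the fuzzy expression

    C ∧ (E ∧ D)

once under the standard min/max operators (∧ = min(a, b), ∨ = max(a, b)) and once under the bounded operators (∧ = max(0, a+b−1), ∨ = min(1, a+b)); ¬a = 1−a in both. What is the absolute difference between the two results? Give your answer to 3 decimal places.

0.490

Under standard min/max:
  E ∧ D = min(a, b) on (0.49, 0.55) = 0.49
  C ∧ (E ∧ D) = min(a, b) on (0.80, 0.49) = 0.49
  → value = 0.4900
Under bounded:
  E ∧ D = max(0, a+b−1) on (0.49, 0.55) = 0.04
  C ∧ (E ∧ D) = max(0, a+b−1) on (0.80, 0.04) = 0.00
  → value = 0.0000
|0.4900 − 0.0000| = 0.490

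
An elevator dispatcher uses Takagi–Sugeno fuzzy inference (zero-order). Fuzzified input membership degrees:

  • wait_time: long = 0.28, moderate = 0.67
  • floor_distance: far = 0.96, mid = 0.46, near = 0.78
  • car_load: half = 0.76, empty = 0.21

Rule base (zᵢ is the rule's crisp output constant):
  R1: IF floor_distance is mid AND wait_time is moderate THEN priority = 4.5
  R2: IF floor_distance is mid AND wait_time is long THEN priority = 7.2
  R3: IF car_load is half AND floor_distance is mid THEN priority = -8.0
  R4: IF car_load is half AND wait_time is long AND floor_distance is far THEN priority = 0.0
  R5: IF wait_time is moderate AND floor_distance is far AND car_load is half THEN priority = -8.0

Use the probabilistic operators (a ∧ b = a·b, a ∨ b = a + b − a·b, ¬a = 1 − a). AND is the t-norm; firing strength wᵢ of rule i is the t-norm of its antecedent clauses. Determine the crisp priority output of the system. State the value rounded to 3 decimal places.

-2.969

R1 (z=4.5): mid=0.46, moderate=0.67; AND[a·b] → w = 0.3082
R2 (z=7.2): mid=0.46, long=0.28; AND[a·b] → w = 0.1288
R3 (z=-8.0): half=0.76, mid=0.46; AND[a·b] → w = 0.3496
R4 (z=0.0): half=0.76, long=0.28, far=0.96; AND[a·b] → w = 0.2043
R5 (z=-8.0): moderate=0.67, far=0.96, half=0.76; AND[a·b] → w = 0.4888
Weighted average = (0.3082·4.5 + 0.1288·7.2 + 0.3496·-8.0 + 0.2043·0.0 + 0.4888·-8.0) / (0.3082 + 0.1288 + 0.3496 + 0.2043 + 0.4888)
  = -4.3932 / 1.4797 = -2.969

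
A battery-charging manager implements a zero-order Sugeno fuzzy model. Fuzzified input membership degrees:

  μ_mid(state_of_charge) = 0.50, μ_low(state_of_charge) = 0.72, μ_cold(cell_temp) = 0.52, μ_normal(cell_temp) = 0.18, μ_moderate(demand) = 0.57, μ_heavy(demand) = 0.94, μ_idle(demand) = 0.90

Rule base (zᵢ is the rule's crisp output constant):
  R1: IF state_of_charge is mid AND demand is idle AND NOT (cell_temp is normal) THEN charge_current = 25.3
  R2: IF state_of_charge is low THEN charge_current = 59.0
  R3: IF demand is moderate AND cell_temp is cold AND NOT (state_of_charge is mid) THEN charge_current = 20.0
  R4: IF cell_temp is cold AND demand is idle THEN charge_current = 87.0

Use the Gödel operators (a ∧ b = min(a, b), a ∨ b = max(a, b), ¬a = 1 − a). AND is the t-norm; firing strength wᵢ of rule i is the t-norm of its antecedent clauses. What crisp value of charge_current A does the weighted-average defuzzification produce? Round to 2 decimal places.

49.27

R1 (z=25.3): mid=0.50, idle=0.90, ¬normal=1−0.18=0.82; AND[min(a, b)] → w = 0.50
R2 (z=59.0): low=0.72 → w = 0.72
R3 (z=20.0): moderate=0.57, cold=0.52, ¬mid=1−0.50=0.50; AND[min(a, b)] → w = 0.50
R4 (z=87.0): cold=0.52, idle=0.90; AND[min(a, b)] → w = 0.52
Weighted average = (0.50·25.3 + 0.72·59.0 + 0.50·20.0 + 0.52·87.0) / (0.50 + 0.72 + 0.50 + 0.52)
  = 110.3700 / 2.2400 = 49.27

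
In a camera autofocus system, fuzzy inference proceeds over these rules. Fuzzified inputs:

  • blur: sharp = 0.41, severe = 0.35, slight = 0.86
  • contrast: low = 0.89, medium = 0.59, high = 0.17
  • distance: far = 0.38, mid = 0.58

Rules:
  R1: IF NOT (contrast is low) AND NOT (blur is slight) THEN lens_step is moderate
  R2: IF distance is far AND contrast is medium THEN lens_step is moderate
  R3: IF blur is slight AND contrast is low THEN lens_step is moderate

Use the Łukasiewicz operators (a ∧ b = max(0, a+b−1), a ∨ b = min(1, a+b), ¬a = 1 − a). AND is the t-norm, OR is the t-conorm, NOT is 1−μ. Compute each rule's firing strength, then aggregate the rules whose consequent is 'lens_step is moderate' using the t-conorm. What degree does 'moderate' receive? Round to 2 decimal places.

0.75

R1: ¬low=1−0.89=0.11, ¬slight=1−0.86=0.14; AND[max(0, a+b−1)] → w = 0.00
R2: far=0.38, medium=0.59; AND[max(0, a+b−1)] → w = 0.00
R3: slight=0.86, low=0.89; AND[max(0, a+b−1)] → w = 0.75
Rules with consequent 'moderate': {R1, R2, R3} → strengths 0.00, 0.00, 0.75
Aggregate via t-conorm [min(1, a+b)]: 0.75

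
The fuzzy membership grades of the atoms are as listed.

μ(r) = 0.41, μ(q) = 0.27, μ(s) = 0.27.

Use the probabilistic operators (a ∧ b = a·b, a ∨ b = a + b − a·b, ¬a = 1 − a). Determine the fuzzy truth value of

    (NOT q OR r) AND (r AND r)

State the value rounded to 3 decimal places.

NOT q = 1 − 0.2700 = 0.7300
NOT q OR r = a + b − a·b on (0.7300, 0.4100) = 0.8407
r AND r = a·b on (0.4100, 0.4100) = 0.1681
(NOT q OR r) AND (r AND r) = a·b on (0.8407, 0.1681) = 0.1413

0.141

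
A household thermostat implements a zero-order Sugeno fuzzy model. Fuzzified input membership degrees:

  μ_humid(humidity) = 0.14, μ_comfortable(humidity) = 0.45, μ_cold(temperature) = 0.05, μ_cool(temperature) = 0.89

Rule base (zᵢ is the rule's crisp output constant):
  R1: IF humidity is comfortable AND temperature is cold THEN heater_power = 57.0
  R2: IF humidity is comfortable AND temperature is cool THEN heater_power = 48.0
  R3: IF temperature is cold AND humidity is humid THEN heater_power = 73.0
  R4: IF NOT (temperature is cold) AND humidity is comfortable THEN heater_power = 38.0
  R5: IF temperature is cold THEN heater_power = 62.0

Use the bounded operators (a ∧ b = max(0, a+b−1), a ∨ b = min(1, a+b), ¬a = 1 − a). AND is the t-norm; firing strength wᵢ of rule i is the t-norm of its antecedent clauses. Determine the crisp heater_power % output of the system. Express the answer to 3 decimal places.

R1 (z=57.0): comfortable=0.45, cold=0.05; AND[max(0, a+b−1)] → w = 0.00
R2 (z=48.0): comfortable=0.45, cool=0.89; AND[max(0, a+b−1)] → w = 0.34
R3 (z=73.0): cold=0.05, humid=0.14; AND[max(0, a+b−1)] → w = 0.00
R4 (z=38.0): ¬cold=1−0.05=0.95, comfortable=0.45; AND[max(0, a+b−1)] → w = 0.40
R5 (z=62.0): cold=0.05 → w = 0.05
Weighted average = (0.00·57.0 + 0.34·48.0 + 0.00·73.0 + 0.40·38.0 + 0.05·62.0) / (0.00 + 0.34 + 0.00 + 0.40 + 0.05)
  = 34.6200 / 0.7900 = 43.823

43.823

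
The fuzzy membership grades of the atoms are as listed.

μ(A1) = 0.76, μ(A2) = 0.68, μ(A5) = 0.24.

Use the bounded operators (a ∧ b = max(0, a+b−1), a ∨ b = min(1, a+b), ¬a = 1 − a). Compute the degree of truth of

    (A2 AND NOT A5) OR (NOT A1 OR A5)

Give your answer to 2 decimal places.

0.92

NOT A5 = 1 − 0.24 = 0.76
A2 AND NOT A5 = max(0, a+b−1) on (0.68, 0.76) = 0.44
NOT A1 = 1 − 0.76 = 0.24
NOT A1 OR A5 = min(1, a+b) on (0.24, 0.24) = 0.48
(A2 AND NOT A5) OR (NOT A1 OR A5) = min(1, a+b) on (0.44, 0.48) = 0.92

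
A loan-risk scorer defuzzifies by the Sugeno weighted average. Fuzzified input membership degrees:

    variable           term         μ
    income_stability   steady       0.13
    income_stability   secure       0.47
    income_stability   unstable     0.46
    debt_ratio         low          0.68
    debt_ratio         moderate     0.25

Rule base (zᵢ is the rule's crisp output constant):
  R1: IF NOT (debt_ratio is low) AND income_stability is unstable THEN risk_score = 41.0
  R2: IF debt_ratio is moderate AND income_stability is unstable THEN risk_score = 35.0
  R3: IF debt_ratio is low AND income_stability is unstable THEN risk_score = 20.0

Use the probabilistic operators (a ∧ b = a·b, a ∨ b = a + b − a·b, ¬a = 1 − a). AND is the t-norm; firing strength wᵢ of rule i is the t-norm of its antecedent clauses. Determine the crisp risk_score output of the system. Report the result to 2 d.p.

28.38

R1 (z=41.0): ¬low=1−0.68=0.32, unstable=0.46; AND[a·b] → w = 0.1472
R2 (z=35.0): moderate=0.25, unstable=0.46; AND[a·b] → w = 0.1150
R3 (z=20.0): low=0.68, unstable=0.46; AND[a·b] → w = 0.3128
Weighted average = (0.1472·41.0 + 0.1150·35.0 + 0.3128·20.0) / (0.1472 + 0.1150 + 0.3128)
  = 16.3162 / 0.5750 = 28.38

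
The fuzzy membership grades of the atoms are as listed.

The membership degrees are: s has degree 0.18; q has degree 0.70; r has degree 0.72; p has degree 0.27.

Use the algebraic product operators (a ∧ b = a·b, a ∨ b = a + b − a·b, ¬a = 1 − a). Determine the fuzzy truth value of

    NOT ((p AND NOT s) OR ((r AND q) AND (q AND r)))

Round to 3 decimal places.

NOT s = 1 − 0.1800 = 0.8200
p AND NOT s = a·b on (0.2700, 0.8200) = 0.2214
r AND q = a·b on (0.7200, 0.7000) = 0.5040
q AND r = a·b on (0.7000, 0.7200) = 0.5040
(r AND q) AND (q AND r) = a·b on (0.5040, 0.5040) = 0.2540
(p AND NOT s) OR ((r AND q) AND (q AND r)) = a + b − a·b on (0.2214, 0.2540) = 0.4192
NOT ((p AND NOT s) OR ((r AND q) AND (q AND r))) = 1 − 0.4192 = 0.5808

0.581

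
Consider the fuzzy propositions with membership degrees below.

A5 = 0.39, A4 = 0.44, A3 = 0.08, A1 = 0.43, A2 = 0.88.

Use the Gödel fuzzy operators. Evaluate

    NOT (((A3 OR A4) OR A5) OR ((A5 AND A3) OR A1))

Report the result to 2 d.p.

0.56

A3 OR A4 = max(a, b) on (0.08, 0.44) = 0.44
(A3 OR A4) OR A5 = max(a, b) on (0.44, 0.39) = 0.44
A5 AND A3 = min(a, b) on (0.39, 0.08) = 0.08
(A5 AND A3) OR A1 = max(a, b) on (0.08, 0.43) = 0.43
((A3 OR A4) OR A5) OR ((A5 AND A3) OR A1) = max(a, b) on (0.44, 0.43) = 0.44
NOT (((A3 OR A4) OR A5) OR ((A5 AND A3) OR A1)) = 1 − 0.44 = 0.56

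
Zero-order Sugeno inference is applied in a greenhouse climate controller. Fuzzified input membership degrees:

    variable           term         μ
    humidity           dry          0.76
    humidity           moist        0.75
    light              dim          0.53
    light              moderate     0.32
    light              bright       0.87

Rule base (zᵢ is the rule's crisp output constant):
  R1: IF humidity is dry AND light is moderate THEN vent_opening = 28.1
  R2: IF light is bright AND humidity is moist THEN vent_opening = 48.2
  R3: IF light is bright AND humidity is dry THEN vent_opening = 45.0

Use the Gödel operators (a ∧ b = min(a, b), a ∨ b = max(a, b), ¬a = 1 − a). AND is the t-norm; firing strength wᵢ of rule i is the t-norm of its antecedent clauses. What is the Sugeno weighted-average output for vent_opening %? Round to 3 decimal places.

R1 (z=28.1): dry=0.76, moderate=0.32; AND[min(a, b)] → w = 0.32
R2 (z=48.2): bright=0.87, moist=0.75; AND[min(a, b)] → w = 0.75
R3 (z=45.0): bright=0.87, dry=0.76; AND[min(a, b)] → w = 0.76
Weighted average = (0.32·28.1 + 0.75·48.2 + 0.76·45.0) / (0.32 + 0.75 + 0.76)
  = 79.3420 / 1.8300 = 43.356

43.356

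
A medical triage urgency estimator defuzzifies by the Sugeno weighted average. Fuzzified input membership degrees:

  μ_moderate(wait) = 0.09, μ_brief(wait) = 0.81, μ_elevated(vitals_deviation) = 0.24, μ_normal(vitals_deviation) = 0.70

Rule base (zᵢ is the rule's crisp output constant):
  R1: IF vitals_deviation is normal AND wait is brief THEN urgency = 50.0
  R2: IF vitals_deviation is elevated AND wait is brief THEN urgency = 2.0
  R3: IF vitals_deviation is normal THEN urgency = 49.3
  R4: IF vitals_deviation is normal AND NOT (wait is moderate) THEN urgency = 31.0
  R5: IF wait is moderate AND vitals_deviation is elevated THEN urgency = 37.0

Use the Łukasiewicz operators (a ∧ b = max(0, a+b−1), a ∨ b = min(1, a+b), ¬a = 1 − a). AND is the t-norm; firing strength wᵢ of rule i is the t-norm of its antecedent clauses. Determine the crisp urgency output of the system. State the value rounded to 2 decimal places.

42.26

R1 (z=50.0): normal=0.70, brief=0.81; AND[max(0, a+b−1)] → w = 0.51
R2 (z=2.0): elevated=0.24, brief=0.81; AND[max(0, a+b−1)] → w = 0.05
R3 (z=49.3): normal=0.70 → w = 0.70
R4 (z=31.0): normal=0.70, ¬moderate=1−0.09=0.91; AND[max(0, a+b−1)] → w = 0.61
R5 (z=37.0): moderate=0.09, elevated=0.24; AND[max(0, a+b−1)] → w = 0.00
Weighted average = (0.51·50.0 + 0.05·2.0 + 0.70·49.3 + 0.61·31.0 + 0.00·37.0) / (0.51 + 0.05 + 0.70 + 0.61 + 0.00)
  = 79.0200 / 1.8700 = 42.26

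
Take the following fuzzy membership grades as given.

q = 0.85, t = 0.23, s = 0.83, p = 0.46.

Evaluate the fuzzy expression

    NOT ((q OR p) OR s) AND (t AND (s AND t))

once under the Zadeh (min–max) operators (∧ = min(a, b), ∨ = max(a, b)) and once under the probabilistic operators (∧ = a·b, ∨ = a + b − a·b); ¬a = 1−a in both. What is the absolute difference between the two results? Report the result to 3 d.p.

Under Zadeh (min–max):
  q OR p = max(a, b) on (0.85, 0.46) = 0.85
  (q OR p) OR s = max(a, b) on (0.85, 0.83) = 0.85
  NOT ((q OR p) OR s) = 1 − 0.85 = 0.15
  s AND t = min(a, b) on (0.83, 0.23) = 0.23
  t AND (s AND t) = min(a, b) on (0.23, 0.23) = 0.23
  NOT ((q OR p) OR s) AND (t AND (s AND t)) = min(a, b) on (0.15, 0.23) = 0.15
  → value = 0.1500
Under probabilistic:
  q OR p = a + b − a·b on (0.8500, 0.4600) = 0.9190
  (q OR p) OR s = a + b − a·b on (0.9190, 0.8300) = 0.9862
  NOT ((q OR p) OR s) = 1 − 0.9862 = 0.0138
  s AND t = a·b on (0.8300, 0.2300) = 0.1909
  t AND (s AND t) = a·b on (0.2300, 0.1909) = 0.0439
  NOT ((q OR p) OR s) AND (t AND (s AND t)) = a·b on (0.0138, 0.0439) = 0.0006
  → value = 0.0006
|0.1500 − 0.0006| = 0.149

0.149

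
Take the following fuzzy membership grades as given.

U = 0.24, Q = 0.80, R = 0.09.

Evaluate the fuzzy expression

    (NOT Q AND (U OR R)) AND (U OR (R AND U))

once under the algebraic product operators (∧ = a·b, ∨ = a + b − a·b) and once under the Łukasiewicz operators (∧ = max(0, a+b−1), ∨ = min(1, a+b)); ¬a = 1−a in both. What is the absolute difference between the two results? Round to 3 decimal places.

Under algebraic product:
  NOT Q = 1 − 0.8000 = 0.2000
  U OR R = a + b − a·b on (0.2400, 0.0900) = 0.3084
  NOT Q AND (U OR R) = a·b on (0.2000, 0.3084) = 0.0617
  R AND U = a·b on (0.0900, 0.2400) = 0.0216
  U OR (R AND U) = a + b − a·b on (0.2400, 0.0216) = 0.2564
  (NOT Q AND (U OR R)) AND (U OR (R AND U)) = a·b on (0.0617, 0.2564) = 0.0158
  → value = 0.0158
Under Łukasiewicz:
  NOT Q = 1 − 0.80 = 0.20
  U OR R = min(1, a+b) on (0.24, 0.09) = 0.33
  NOT Q AND (U OR R) = max(0, a+b−1) on (0.20, 0.33) = 0.00
  R AND U = max(0, a+b−1) on (0.09, 0.24) = 0.00
  U OR (R AND U) = min(1, a+b) on (0.24, 0.00) = 0.24
  (NOT Q AND (U OR R)) AND (U OR (R AND U)) = max(0, a+b−1) on (0.00, 0.24) = 0.00
  → value = 0.0000
|0.0158 − 0.0000| = 0.016

0.016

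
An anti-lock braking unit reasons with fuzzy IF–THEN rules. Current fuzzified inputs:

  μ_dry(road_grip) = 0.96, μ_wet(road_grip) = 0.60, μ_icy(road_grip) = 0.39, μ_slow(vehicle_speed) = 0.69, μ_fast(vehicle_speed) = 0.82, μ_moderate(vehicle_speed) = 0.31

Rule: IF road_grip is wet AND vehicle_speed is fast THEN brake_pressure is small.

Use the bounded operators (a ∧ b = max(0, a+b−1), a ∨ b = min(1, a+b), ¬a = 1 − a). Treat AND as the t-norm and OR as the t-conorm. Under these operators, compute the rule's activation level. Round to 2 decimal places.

0.42

firing strength: wet=0.60, fast=0.82; AND[max(0, a+b−1)] → w = 0.42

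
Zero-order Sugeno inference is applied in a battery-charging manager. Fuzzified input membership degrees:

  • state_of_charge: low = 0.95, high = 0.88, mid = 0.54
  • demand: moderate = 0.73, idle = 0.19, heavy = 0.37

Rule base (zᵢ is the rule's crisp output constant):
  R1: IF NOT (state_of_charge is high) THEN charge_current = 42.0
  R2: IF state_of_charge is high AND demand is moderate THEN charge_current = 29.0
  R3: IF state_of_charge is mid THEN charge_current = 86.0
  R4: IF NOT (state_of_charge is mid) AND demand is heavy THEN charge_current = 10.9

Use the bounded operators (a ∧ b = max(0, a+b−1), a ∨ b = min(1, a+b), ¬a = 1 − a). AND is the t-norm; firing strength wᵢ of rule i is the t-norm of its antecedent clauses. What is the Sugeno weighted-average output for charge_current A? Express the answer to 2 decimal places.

54.46

R1 (z=42.0): ¬high=1−0.88=0.12 → w = 0.12
R2 (z=29.0): high=0.88, moderate=0.73; AND[max(0, a+b−1)] → w = 0.61
R3 (z=86.0): mid=0.54 → w = 0.54
R4 (z=10.9): ¬mid=1−0.54=0.46, heavy=0.37; AND[max(0, a+b−1)] → w = 0.00
Weighted average = (0.12·42.0 + 0.61·29.0 + 0.54·86.0 + 0.00·10.9) / (0.12 + 0.61 + 0.54 + 0.00)
  = 69.1700 / 1.2700 = 54.46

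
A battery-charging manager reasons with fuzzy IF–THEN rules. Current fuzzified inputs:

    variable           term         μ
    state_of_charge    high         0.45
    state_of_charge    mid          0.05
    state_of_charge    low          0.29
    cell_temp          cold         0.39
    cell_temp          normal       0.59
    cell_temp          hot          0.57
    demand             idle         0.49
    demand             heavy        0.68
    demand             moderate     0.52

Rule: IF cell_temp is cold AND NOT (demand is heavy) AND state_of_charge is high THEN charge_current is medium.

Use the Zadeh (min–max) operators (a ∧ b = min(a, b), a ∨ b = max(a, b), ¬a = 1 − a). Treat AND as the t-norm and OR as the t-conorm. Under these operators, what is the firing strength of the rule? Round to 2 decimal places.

firing strength: cold=0.39, ¬heavy=1−0.68=0.32, high=0.45; AND[min(a, b)] → w = 0.32

0.32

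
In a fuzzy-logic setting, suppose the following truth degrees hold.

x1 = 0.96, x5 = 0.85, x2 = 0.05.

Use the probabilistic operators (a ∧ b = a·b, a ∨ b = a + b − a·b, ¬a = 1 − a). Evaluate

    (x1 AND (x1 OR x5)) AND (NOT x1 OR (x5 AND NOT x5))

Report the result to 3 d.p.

x1 OR x5 = a + b − a·b on (0.9600, 0.8500) = 0.9940
x1 AND (x1 OR x5) = a·b on (0.9600, 0.9940) = 0.9542
NOT x1 = 1 − 0.9600 = 0.0400
NOT x5 = 1 − 0.8500 = 0.1500
x5 AND NOT x5 = a·b on (0.8500, 0.1500) = 0.1275
NOT x1 OR (x5 AND NOT x5) = a + b − a·b on (0.0400, 0.1275) = 0.1624
(x1 AND (x1 OR x5)) AND (NOT x1 OR (x5 AND NOT x5)) = a·b on (0.9542, 0.1624) = 0.1550

0.155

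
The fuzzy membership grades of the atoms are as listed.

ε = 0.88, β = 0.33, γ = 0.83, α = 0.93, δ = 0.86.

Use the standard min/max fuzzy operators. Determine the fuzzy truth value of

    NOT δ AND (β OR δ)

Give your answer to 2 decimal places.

0.14

NOT δ = 1 − 0.86 = 0.14
β OR δ = max(a, b) on (0.33, 0.86) = 0.86
NOT δ AND (β OR δ) = min(a, b) on (0.14, 0.86) = 0.14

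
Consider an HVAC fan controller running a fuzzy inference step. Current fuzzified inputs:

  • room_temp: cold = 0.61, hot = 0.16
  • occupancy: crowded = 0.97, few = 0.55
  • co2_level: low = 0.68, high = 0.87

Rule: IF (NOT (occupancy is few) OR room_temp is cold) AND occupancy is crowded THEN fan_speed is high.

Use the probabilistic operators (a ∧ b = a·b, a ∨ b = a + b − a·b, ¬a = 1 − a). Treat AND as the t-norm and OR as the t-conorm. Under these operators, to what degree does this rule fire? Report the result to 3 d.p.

0.762

firing strength: (¬few=1−0.55=0.45 OR cold=0.61) = 0.7855; AND[a·b] with crowded=0.97 → w = 0.7619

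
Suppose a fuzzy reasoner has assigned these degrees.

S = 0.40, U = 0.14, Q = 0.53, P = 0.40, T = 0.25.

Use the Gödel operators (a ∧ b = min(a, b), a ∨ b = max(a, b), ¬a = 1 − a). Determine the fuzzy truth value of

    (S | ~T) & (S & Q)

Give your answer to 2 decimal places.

0.40

~T = 1 − 0.25 = 0.75
S | ~T = max(a, b) on (0.40, 0.75) = 0.75
S & Q = min(a, b) on (0.40, 0.53) = 0.40
(S | ~T) & (S & Q) = min(a, b) on (0.75, 0.40) = 0.40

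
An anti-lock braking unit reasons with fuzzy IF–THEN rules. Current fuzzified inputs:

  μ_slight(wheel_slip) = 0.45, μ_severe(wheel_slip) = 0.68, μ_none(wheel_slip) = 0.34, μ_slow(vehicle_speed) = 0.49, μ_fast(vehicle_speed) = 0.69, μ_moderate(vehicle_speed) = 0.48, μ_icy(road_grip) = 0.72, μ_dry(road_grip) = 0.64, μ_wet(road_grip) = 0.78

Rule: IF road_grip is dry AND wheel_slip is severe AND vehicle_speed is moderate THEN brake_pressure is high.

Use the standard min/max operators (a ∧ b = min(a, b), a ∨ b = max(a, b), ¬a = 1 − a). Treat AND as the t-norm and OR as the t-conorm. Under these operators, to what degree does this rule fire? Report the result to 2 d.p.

firing strength: dry=0.64, severe=0.68, moderate=0.48; AND[min(a, b)] → w = 0.48

0.48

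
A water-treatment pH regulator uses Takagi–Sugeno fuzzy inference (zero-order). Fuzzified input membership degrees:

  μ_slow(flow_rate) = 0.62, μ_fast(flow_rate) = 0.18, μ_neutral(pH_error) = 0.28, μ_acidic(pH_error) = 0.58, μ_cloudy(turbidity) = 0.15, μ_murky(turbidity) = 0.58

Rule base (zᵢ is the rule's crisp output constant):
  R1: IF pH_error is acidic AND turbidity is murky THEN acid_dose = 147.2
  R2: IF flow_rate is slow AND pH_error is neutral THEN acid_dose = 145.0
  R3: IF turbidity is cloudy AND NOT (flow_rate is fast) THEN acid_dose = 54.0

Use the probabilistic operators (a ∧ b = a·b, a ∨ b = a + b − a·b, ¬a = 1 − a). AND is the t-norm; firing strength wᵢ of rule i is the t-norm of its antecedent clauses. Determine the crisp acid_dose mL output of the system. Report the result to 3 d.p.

R1 (z=147.2): acidic=0.58, murky=0.58; AND[a·b] → w = 0.3364
R2 (z=145.0): slow=0.62, neutral=0.28; AND[a·b] → w = 0.1736
R3 (z=54.0): cloudy=0.15, ¬fast=1−0.18=0.82; AND[a·b] → w = 0.1230
Weighted average = (0.3364·147.2 + 0.1736·145.0 + 0.1230·54.0) / (0.3364 + 0.1736 + 0.1230)
  = 81.3321 / 0.6330 = 128.487

128.487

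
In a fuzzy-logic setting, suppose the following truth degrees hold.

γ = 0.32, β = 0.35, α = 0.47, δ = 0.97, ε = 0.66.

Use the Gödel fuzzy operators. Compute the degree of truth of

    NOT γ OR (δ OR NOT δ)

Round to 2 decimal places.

NOT γ = 1 − 0.32 = 0.68
NOT δ = 1 − 0.97 = 0.03
δ OR NOT δ = max(a, b) on (0.97, 0.03) = 0.97
NOT γ OR (δ OR NOT δ) = max(a, b) on (0.68, 0.97) = 0.97

0.97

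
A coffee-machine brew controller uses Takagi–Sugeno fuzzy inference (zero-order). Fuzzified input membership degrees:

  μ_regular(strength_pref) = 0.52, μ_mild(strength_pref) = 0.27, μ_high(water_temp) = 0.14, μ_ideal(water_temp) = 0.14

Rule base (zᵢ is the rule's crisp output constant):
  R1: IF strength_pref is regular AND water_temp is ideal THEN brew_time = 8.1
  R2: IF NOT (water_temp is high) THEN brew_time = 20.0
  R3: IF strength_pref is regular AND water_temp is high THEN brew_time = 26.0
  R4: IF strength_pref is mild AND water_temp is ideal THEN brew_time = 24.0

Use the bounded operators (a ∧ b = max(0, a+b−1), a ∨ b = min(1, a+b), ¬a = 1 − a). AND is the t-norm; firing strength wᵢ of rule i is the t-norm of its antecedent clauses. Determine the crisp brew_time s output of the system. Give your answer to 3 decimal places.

R1 (z=8.1): regular=0.52, ideal=0.14; AND[max(0, a+b−1)] → w = 0.00
R2 (z=20.0): ¬high=1−0.14=0.86 → w = 0.86
R3 (z=26.0): regular=0.52, high=0.14; AND[max(0, a+b−1)] → w = 0.00
R4 (z=24.0): mild=0.27, ideal=0.14; AND[max(0, a+b−1)] → w = 0.00
Weighted average = (0.00·8.1 + 0.86·20.0 + 0.00·26.0 + 0.00·24.0) / (0.00 + 0.86 + 0.00 + 0.00)
  = 17.2000 / 0.8600 = 20.000

20.000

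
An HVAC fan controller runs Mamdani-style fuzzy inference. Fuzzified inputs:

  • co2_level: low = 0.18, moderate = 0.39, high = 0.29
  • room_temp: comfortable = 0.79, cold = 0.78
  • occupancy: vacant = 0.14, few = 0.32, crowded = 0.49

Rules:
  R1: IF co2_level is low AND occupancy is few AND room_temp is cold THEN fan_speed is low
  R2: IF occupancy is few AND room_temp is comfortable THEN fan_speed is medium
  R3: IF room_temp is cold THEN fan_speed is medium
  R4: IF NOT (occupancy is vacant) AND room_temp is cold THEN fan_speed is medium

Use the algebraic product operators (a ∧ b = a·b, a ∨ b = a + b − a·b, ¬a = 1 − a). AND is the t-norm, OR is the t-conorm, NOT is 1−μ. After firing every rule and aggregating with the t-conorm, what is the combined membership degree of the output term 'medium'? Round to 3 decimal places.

R1: low=0.18, few=0.32, cold=0.78; AND[a·b] → w = 0.0449
R2: few=0.32, comfortable=0.79; AND[a·b] → w = 0.2528
R3: cold=0.78 → w = 0.7800
R4: ¬vacant=1−0.14=0.86, cold=0.78; AND[a·b] → w = 0.6708
Rules with consequent 'medium': {R2, R3, R4} → strengths 0.2528, 0.7800, 0.6708
Aggregate via t-conorm [a + b − a·b]: 0.9459

0.946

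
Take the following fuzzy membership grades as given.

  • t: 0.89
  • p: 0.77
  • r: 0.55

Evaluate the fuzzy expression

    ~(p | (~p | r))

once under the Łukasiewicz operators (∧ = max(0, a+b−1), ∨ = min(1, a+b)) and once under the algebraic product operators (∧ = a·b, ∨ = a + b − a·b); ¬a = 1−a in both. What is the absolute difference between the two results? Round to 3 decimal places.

Under Łukasiewicz:
  ~p = 1 − 0.77 = 0.23
  ~p | r = min(1, a+b) on (0.23, 0.55) = 0.78
  p | (~p | r) = min(1, a+b) on (0.77, 0.78) = 1.00
  ~(p | (~p | r)) = 1 − 1.00 = 0.00
  → value = 0.0000
Under algebraic product:
  ~p = 1 − 0.7700 = 0.2300
  ~p | r = a + b − a·b on (0.2300, 0.5500) = 0.6535
  p | (~p | r) = a + b − a·b on (0.7700, 0.6535) = 0.9203
  ~(p | (~p | r)) = 1 − 0.9203 = 0.0797
  → value = 0.0797
|0.0000 − 0.0797| = 0.080

0.080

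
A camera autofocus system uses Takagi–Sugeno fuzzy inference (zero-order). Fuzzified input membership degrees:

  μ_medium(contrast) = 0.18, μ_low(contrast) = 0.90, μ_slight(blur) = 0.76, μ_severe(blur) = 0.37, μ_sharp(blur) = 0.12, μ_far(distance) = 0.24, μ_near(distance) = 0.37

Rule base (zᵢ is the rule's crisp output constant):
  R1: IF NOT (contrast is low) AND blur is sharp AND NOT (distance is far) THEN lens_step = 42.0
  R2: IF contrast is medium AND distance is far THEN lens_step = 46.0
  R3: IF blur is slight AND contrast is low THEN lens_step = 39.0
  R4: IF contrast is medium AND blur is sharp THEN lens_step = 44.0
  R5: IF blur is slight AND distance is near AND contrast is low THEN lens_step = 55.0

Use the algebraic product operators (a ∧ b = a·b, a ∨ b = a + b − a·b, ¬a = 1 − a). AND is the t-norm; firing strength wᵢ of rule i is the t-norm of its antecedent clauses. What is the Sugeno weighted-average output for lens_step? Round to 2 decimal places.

R1 (z=42.0): ¬low=1−0.90=0.10, sharp=0.12, ¬far=1−0.24=0.76; AND[a·b] → w = 0.0091
R2 (z=46.0): medium=0.18, far=0.24; AND[a·b] → w = 0.0432
R3 (z=39.0): slight=0.76, low=0.90; AND[a·b] → w = 0.6840
R4 (z=44.0): medium=0.18, sharp=0.12; AND[a·b] → w = 0.0216
R5 (z=55.0): slight=0.76, near=0.37, low=0.90; AND[a·b] → w = 0.2531
Weighted average = (0.0091·42.0 + 0.0432·46.0 + 0.6840·39.0 + 0.0216·44.0 + 0.2531·55.0) / (0.0091 + 0.0432 + 0.6840 + 0.0216 + 0.2531)
  = 43.9160 / 1.0110 = 43.44

43.44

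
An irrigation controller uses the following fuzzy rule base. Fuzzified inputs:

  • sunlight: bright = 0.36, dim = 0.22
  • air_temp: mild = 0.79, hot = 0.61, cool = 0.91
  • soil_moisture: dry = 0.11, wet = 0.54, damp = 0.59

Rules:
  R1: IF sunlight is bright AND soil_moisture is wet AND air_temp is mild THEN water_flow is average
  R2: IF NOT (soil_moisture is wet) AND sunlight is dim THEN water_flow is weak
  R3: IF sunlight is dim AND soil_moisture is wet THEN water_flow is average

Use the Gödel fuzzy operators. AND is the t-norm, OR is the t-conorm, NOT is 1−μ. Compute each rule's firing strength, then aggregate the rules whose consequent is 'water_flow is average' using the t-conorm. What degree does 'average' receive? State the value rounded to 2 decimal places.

0.36

R1: bright=0.36, wet=0.54, mild=0.79; AND[min(a, b)] → w = 0.36
R2: ¬wet=1−0.54=0.46, dim=0.22; AND[min(a, b)] → w = 0.22
R3: dim=0.22, wet=0.54; AND[min(a, b)] → w = 0.22
Rules with consequent 'average': {R1, R3} → strengths 0.36, 0.22
Aggregate via t-conorm [max(a, b)]: 0.36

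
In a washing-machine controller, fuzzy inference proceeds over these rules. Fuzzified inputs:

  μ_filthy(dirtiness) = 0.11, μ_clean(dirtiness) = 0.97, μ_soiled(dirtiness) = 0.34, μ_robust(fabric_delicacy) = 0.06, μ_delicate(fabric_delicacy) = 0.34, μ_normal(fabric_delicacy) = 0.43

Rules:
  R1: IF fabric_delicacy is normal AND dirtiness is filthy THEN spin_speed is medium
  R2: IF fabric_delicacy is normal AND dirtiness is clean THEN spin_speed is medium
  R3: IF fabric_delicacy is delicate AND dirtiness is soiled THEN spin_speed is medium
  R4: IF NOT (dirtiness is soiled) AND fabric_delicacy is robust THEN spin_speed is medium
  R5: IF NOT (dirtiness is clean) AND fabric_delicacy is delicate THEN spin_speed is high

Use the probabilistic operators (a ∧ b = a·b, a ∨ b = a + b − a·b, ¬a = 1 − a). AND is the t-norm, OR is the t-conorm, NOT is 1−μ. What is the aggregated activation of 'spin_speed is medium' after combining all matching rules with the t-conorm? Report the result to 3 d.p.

R1: normal=0.43, filthy=0.11; AND[a·b] → w = 0.0473
R2: normal=0.43, clean=0.97; AND[a·b] → w = 0.4171
R3: delicate=0.34, soiled=0.34; AND[a·b] → w = 0.1156
R4: ¬soiled=1−0.34=0.66, robust=0.06; AND[a·b] → w = 0.0396
R5: ¬clean=1−0.97=0.03, delicate=0.34; AND[a·b] → w = 0.0102
Rules with consequent 'medium': {R1, R2, R3, R4} → strengths 0.0473, 0.4171, 0.1156, 0.0396
Aggregate via t-conorm [a + b − a·b]: 0.5283

0.528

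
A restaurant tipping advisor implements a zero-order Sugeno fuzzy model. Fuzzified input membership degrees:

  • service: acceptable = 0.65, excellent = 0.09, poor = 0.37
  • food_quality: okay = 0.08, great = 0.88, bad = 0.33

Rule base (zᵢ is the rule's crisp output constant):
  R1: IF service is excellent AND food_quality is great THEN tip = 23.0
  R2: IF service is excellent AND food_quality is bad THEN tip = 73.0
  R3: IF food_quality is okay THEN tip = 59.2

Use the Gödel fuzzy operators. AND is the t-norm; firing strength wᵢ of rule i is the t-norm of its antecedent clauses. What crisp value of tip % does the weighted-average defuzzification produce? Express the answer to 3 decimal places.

R1 (z=23.0): excellent=0.09, great=0.88; AND[min(a, b)] → w = 0.09
R2 (z=73.0): excellent=0.09, bad=0.33; AND[min(a, b)] → w = 0.09
R3 (z=59.2): okay=0.08 → w = 0.08
Weighted average = (0.09·23.0 + 0.09·73.0 + 0.08·59.2) / (0.09 + 0.09 + 0.08)
  = 13.3760 / 0.2600 = 51.446

51.446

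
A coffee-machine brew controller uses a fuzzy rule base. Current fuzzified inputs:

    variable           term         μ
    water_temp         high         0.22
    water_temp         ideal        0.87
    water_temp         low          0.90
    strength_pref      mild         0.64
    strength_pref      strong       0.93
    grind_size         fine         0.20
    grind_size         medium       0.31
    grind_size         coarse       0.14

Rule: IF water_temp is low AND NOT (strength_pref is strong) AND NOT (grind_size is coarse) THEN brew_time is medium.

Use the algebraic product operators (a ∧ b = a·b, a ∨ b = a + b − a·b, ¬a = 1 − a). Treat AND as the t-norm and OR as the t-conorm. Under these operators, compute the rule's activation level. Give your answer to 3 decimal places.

0.054

firing strength: low=0.90, ¬strong=1−0.93=0.07, ¬coarse=1−0.14=0.86; AND[a·b] → w = 0.0542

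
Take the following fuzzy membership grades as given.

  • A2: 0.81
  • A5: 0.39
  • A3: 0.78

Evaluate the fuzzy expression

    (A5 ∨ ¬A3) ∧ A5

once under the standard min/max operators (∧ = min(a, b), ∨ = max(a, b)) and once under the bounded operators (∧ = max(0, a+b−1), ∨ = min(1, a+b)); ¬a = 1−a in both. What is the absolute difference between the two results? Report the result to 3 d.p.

0.390

Under standard min/max:
  ¬A3 = 1 − 0.78 = 0.22
  A5 ∨ ¬A3 = max(a, b) on (0.39, 0.22) = 0.39
  (A5 ∨ ¬A3) ∧ A5 = min(a, b) on (0.39, 0.39) = 0.39
  → value = 0.3900
Under bounded:
  ¬A3 = 1 − 0.78 = 0.22
  A5 ∨ ¬A3 = min(1, a+b) on (0.39, 0.22) = 0.61
  (A5 ∨ ¬A3) ∧ A5 = max(0, a+b−1) on (0.61, 0.39) = 0.00
  → value = 0.0000
|0.3900 − 0.0000| = 0.390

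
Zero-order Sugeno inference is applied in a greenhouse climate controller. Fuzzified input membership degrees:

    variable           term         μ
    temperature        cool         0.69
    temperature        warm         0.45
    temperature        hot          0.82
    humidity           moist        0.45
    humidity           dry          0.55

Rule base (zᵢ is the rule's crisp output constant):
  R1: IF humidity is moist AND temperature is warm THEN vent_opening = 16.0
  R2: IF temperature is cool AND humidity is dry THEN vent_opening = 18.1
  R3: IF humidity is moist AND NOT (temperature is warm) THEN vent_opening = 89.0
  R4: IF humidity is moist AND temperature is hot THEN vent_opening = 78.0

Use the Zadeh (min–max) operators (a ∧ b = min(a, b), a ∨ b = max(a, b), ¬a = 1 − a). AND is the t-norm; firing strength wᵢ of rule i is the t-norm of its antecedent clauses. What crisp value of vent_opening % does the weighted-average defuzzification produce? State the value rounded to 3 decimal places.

48.582

R1 (z=16.0): moist=0.45, warm=0.45; AND[min(a, b)] → w = 0.45
R2 (z=18.1): cool=0.69, dry=0.55; AND[min(a, b)] → w = 0.55
R3 (z=89.0): moist=0.45, ¬warm=1−0.45=0.55; AND[min(a, b)] → w = 0.45
R4 (z=78.0): moist=0.45, hot=0.82; AND[min(a, b)] → w = 0.45
Weighted average = (0.45·16.0 + 0.55·18.1 + 0.45·89.0 + 0.45·78.0) / (0.45 + 0.55 + 0.45 + 0.45)
  = 92.3050 / 1.9000 = 48.582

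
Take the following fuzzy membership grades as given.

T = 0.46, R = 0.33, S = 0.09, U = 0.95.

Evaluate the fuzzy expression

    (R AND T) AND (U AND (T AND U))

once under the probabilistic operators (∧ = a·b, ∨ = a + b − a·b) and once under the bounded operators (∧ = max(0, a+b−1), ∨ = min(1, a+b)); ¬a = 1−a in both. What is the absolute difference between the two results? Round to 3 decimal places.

Under probabilistic:
  R AND T = a·b on (0.3300, 0.4600) = 0.1518
  T AND U = a·b on (0.4600, 0.9500) = 0.4370
  U AND (T AND U) = a·b on (0.9500, 0.4370) = 0.4151
  (R AND T) AND (U AND (T AND U)) = a·b on (0.1518, 0.4151) = 0.0630
  → value = 0.0630
Under bounded:
  R AND T = max(0, a+b−1) on (0.33, 0.46) = 0.00
  T AND U = max(0, a+b−1) on (0.46, 0.95) = 0.41
  U AND (T AND U) = max(0, a+b−1) on (0.95, 0.41) = 0.36
  (R AND T) AND (U AND (T AND U)) = max(0, a+b−1) on (0.00, 0.36) = 0.00
  → value = 0.0000
|0.0630 − 0.0000| = 0.063

0.063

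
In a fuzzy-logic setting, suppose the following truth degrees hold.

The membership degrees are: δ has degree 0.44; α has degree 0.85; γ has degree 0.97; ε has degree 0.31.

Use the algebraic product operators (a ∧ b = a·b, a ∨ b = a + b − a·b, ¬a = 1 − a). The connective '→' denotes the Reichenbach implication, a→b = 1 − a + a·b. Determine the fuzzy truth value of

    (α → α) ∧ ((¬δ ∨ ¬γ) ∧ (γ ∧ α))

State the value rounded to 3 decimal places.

0.412

α → α  [Reichenbach: 1 − a + a·b] with a=0.8500, b=0.8500 → 0.8725
¬δ = 1 − 0.4400 = 0.5600
¬γ = 1 − 0.9700 = 0.0300
¬δ ∨ ¬γ = a + b − a·b on (0.5600, 0.0300) = 0.5732
γ ∧ α = a·b on (0.9700, 0.8500) = 0.8245
(¬δ ∨ ¬γ) ∧ (γ ∧ α) = a·b on (0.5732, 0.8245) = 0.4726
(α → α) ∧ ((¬δ ∨ ¬γ) ∧ (γ ∧ α)) = a·b on (0.8725, 0.4726) = 0.4123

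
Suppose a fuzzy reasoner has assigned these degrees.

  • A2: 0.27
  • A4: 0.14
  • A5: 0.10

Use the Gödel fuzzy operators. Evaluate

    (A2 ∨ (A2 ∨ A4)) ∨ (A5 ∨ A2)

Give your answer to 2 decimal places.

0.27

A2 ∨ A4 = max(a, b) on (0.27, 0.14) = 0.27
A2 ∨ (A2 ∨ A4) = max(a, b) on (0.27, 0.27) = 0.27
A5 ∨ A2 = max(a, b) on (0.10, 0.27) = 0.27
(A2 ∨ (A2 ∨ A4)) ∨ (A5 ∨ A2) = max(a, b) on (0.27, 0.27) = 0.27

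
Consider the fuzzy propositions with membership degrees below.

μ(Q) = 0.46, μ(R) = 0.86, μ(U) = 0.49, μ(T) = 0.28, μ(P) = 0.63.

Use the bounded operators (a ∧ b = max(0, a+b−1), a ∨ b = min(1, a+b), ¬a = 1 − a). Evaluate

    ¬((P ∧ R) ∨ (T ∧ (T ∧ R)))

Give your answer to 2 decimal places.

0.51

P ∧ R = max(0, a+b−1) on (0.63, 0.86) = 0.49
T ∧ R = max(0, a+b−1) on (0.28, 0.86) = 0.14
T ∧ (T ∧ R) = max(0, a+b−1) on (0.28, 0.14) = 0.00
(P ∧ R) ∨ (T ∧ (T ∧ R)) = min(1, a+b) on (0.49, 0.00) = 0.49
¬((P ∧ R) ∨ (T ∧ (T ∧ R))) = 1 − 0.49 = 0.51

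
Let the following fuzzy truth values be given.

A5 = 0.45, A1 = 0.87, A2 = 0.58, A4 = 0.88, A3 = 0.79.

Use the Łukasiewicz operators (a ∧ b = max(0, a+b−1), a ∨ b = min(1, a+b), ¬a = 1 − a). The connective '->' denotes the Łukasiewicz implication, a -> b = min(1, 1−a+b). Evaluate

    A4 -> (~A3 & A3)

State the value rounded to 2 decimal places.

~A3 = 1 − 0.79 = 0.21
~A3 & A3 = max(0, a+b−1) on (0.21, 0.79) = 0.00
A4 -> (~A3 & A3)  [Łukasiewicz: min(1, 1−a+b)] with a=0.88, b=0.00 → 0.12

0.12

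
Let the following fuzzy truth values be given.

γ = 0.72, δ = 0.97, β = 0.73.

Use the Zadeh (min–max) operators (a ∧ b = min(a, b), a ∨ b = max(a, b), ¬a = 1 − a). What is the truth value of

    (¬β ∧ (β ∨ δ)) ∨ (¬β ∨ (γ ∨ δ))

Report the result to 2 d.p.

¬β = 1 − 0.73 = 0.27
β ∨ δ = max(a, b) on (0.73, 0.97) = 0.97
¬β ∧ (β ∨ δ) = min(a, b) on (0.27, 0.97) = 0.27
¬β = 1 − 0.73 = 0.27
γ ∨ δ = max(a, b) on (0.72, 0.97) = 0.97
¬β ∨ (γ ∨ δ) = max(a, b) on (0.27, 0.97) = 0.97
(¬β ∧ (β ∨ δ)) ∨ (¬β ∨ (γ ∨ δ)) = max(a, b) on (0.27, 0.97) = 0.97

0.97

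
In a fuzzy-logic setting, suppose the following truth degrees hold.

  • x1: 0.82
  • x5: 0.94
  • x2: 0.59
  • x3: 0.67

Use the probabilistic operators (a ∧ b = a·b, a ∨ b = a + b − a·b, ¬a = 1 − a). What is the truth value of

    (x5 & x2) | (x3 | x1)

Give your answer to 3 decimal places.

x5 & x2 = a·b on (0.9400, 0.5900) = 0.5546
x3 | x1 = a + b − a·b on (0.6700, 0.8200) = 0.9406
(x5 & x2) | (x3 | x1) = a + b − a·b on (0.5546, 0.9406) = 0.9735

0.974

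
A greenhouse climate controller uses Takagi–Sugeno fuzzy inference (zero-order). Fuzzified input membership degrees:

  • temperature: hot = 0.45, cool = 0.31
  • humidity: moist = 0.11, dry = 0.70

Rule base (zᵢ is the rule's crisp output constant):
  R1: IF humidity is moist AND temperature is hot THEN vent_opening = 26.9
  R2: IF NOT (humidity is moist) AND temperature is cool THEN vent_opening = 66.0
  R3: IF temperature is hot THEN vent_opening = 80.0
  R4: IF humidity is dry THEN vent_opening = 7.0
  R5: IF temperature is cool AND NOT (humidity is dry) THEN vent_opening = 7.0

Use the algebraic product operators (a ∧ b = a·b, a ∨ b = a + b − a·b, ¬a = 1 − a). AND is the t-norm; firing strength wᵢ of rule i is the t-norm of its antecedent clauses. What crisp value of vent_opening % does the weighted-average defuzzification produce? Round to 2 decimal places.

R1 (z=26.9): moist=0.11, hot=0.45; AND[a·b] → w = 0.0495
R2 (z=66.0): ¬moist=1−0.11=0.89, cool=0.31; AND[a·b] → w = 0.2759
R3 (z=80.0): hot=0.45 → w = 0.4500
R4 (z=7.0): dry=0.70 → w = 0.7000
R5 (z=7.0): cool=0.31, ¬dry=1−0.70=0.30; AND[a·b] → w = 0.0930
Weighted average = (0.0495·26.9 + 0.2759·66.0 + 0.4500·80.0 + 0.7000·7.0 + 0.0930·7.0) / (0.0495 + 0.2759 + 0.4500 + 0.7000 + 0.0930)
  = 61.0919 / 1.5684 = 38.95

38.95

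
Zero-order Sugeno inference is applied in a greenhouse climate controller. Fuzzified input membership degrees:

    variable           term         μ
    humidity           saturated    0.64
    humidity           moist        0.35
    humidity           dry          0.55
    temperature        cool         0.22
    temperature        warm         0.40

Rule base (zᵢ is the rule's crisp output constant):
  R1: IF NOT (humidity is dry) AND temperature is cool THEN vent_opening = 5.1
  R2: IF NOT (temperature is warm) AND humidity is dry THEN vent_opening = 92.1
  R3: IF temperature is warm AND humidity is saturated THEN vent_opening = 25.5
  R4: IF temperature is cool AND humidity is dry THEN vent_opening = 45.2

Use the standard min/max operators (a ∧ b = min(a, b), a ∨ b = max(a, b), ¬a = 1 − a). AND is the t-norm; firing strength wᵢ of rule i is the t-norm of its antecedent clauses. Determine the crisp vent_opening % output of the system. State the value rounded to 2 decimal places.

R1 (z=5.1): ¬dry=1−0.55=0.45, cool=0.22; AND[min(a, b)] → w = 0.22
R2 (z=92.1): ¬warm=1−0.40=0.60, dry=0.55; AND[min(a, b)] → w = 0.55
R3 (z=25.5): warm=0.40, saturated=0.64; AND[min(a, b)] → w = 0.40
R4 (z=45.2): cool=0.22, dry=0.55; AND[min(a, b)] → w = 0.22
Weighted average = (0.22·5.1 + 0.55·92.1 + 0.40·25.5 + 0.22·45.2) / (0.22 + 0.55 + 0.40 + 0.22)
  = 71.9210 / 1.3900 = 51.74

51.74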